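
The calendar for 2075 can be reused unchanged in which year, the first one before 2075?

Two years share a calendar iff Jan 1 falls on the same weekday and both are leap or both are common. 2075: Jan 1 is Tuesday, common year.
2074: Jan 1 Monday, common
2073: Jan 1 Sunday, common
2072: Jan 1 Friday, leap
2071: Jan 1 Thursday, common
2070: Jan 1 Wednesday, common
2069: Jan 1 Tuesday, common
2069 matches on both conditions.

2069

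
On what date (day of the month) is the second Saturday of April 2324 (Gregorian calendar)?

12

April 1, 2324 is a Tuesday, so the first Saturday is the 5th.
The second Saturday is 5 + 7 = 12.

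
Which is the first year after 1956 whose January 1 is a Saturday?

Jan 1 advances by 2 weekdays after a leap year and by 1 after a common year.
1956: Jan 1 is Sunday (leap).
1957: Tuesday
1958: Wednesday
1959: Thursday
1960: Friday (leap)
1961: Sunday
1962: Monday
1963: Tuesday
1964: Wednesday (leap)
1965: Friday
1966: Saturday
1966 begins on a Saturday

1966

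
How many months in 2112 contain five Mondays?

A month of length L has five Mondays iff its first Monday is on day ≤ L−28 (so day 1–3 in a 31-day month, 1–2 in a 30-day month, day 1 in a leap February).
Checking each month of 2112: Jan starts Fri (31d); Feb starts Mon (29d) ✓; Mar starts Tue (31d); Apr starts Fri (30d); May starts Sun (31d) ✓; Jun starts Wed (30d); Jul starts Fri (31d); Aug starts Mon (31d) ✓; Sep starts Thu (30d); Oct starts Sat (31d) ✓; Nov starts Tue (30d); Dec starts Thu (31d).
Five-Monday months: February, May, August, October → 4.

4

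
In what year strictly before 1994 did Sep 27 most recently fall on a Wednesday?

From one year to the next, a fixed date's weekday advances by 1, or by 2 when a Feb 29 lies between the two dates.
1994: September 27 is Tuesday.
1993: Monday (−1)
1992: Sunday (−1)
1991: Friday (−2)
1990: Thursday (−1)
1989: Wednesday (−1)
Sep 27 falls on a Wednesday in 1989.

1989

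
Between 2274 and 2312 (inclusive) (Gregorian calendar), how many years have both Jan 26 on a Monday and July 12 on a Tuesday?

Check each year's weekday for Jan 26 and July 12:
  2274: Mon/Sun  2275: Tue/Mon  2276: Wed/Wed  2277: Fri/Thu  2278: Sat/Fri  2279: Sun/Sat  2280: Mon/Mon  2281: Wed/Tue  2282: Thu/Wed  2283: Fri/Thu  2284: Sat/Sat  2285: Mon/Sun  2286: Tue/Mon  2287: Wed/Tue  …(11 more)…  2299: Thu/Wed  2300: Fri/Thu  2301: Sat/Fri  2302: Sun/Sat  2303: Mon/Sun  2304: Tue/Tue  2305: Thu/Wed  2306: Fri/Thu  2307: Sat/Fri  2308: Sun/Sun  2309: Tue/Mon  2310: Wed/Tue  2311: Thu/Wed  2312: Fri/Fri
Both conditions hold in: no year — 0.

0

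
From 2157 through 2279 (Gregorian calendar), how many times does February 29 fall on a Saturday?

4

Leap years in 2157–2279: 29 of them.
Feb 29 weekday advances by 5 (mod 7) from one leap year to the next four years later (or differs when a century non-leap intervenes).
Leap-day weekdays: 2160:Fri 2164:Wed 2168:Mon 2172:Sat✓ 2176:Thu 2180:Tue 2184:Sun 2188:Fri 2192:Wed 2196:Mon 2204:Wed 2208:Mon 2212:Sat✓ …(3 more)… 2228:Fri 2232:Wed 2236:Mon 2240:Sat✓ 2244:Thu 2248:Tue 2252:Sun 2256:Fri 2260:Wed 2264:Mon 2268:Sat✓ 2272:Thu 2276:Tue
Saturday: 2172, 2212, 2240, 2268 → 4.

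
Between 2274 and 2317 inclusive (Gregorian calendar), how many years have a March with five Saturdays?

March has 31 days; it has five Saturdays when Saturday falls among the first (month-length − 28) days — i.e. when March 1 is one of Saturday/Friday/Thursday.
March 1 by year: 2274:Sun 2275:Mon 2276:Wed 2277:Thu✓ 2278:Fri✓ 2279:Sat✓ 2280:Mon 2281:Tue 2282:Wed 2283:Thu✓ 2284:Sat✓ 2285:Sun 2286:Mon 2287:Tue 2288:Thu✓ …(14 more)… 2303:Sun 2304:Tue 2305:Wed 2306:Thu✓ 2307:Fri✓ 2308:Sun 2309:Mon 2310:Tue 2311:Wed 2312:Fri✓ 2313:Sat✓ 2314:Sun 2315:Mon 2316:Wed 2317:Thu✓
Years with five Saturdays: 2277, 2278, 2279, 2283, 2284, 2288, 2289, 2290, 2294, 2295, 2300, 2301, 2302, 2306, 2307, 2312, 2313, 2317 → 18.

18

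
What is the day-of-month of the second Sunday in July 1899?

July 1, 1899 is a Saturday, so the first Sunday is the 2nd.
The second Sunday is 2 + 7 = 9.

9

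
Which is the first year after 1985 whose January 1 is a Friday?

1988

Jan 1 advances by 2 weekdays after a leap year and by 1 after a common year.
1985: Jan 1 is Tuesday.
1986: Wednesday
1987: Thursday
1988: Friday (leap)
1988 begins on a Friday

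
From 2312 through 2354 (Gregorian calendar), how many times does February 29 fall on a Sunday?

2

Leap years in 2312–2354: 11 of them.
Feb 29 weekday advances by 5 (mod 7) from one leap year to the next four years later (or differs when a century non-leap intervenes).
Leap-day weekdays: 2312:Thu 2316:Tue 2320:Sun✓ 2324:Fri 2328:Wed 2332:Mon 2336:Sat 2340:Thu 2344:Tue 2348:Sun✓ 2352:Fri
Sunday: 2320, 2348 → 2.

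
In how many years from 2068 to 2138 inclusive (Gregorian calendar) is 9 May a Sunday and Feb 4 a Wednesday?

Check each year's weekday for 9 May and Feb 4:
  2068: Wed/Sat  2069: Thu/Mon  2070: Fri/Tue  2071: Sat/Wed  2072: Mon/Thu  2073: Tue/Sat  2074: Wed/Sun  2075: Thu/Mon  2076: Sat/Tue  2077: Sun/Thu  2078: Mon/Fri  2079: Tue/Sat  2080: Thu/Sun  2081: Fri/Tue  …(43 more)…  2125: Wed/Sun  2126: Thu/Mon  2127: Fri/Tue  2128: Sun/Wed ✓  2129: Mon/Fri  2130: Tue/Sat  2131: Wed/Sun  2132: Fri/Mon  2133: Sat/Wed  2134: Sun/Thu  2135: Mon/Fri  2136: Wed/Sat  2137: Thu/Mon  2138: Fri/Tue
Both conditions hold in: 2088, 2128 — 2.

2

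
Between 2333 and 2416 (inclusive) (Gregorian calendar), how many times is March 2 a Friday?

12

Track March 2's weekday year by year (advancing +1, or +2 across a Feb 29):
  2333: Thu  2334: Fri (+1) ✓  2335: Sat (+1)  2336: Mon (+2)  2337: Tue (+1)
  2338: Wed (+1)  2339: Thu (+1)  2340: Sat (+2)  2341: Sun (+1)  2342: Mon (+1)
  2343: Tue (+1)  2344: Thu (+2)  2345: Fri (+1) ✓  2346: Sat (+1)  … (56 more years) …
  2403: Sun (+1)  2404: Tue (+2)  2405: Wed (+1)  2406: Thu (+1)  2407: Fri (+1) ✓
  2408: Sun (+2)  2409: Mon (+1)  2410: Tue (+1)  2411: Wed (+1)  2412: Fri (+2) ✓
  2413: Sat (+1)  2414: Sun (+1)  2415: Mon (+1)  2416: Wed (+2)
Friday years: 2334, 2345, 2351, 2356, 2362, 2373, 2379, 2384, 2390, 2401, 2407, 2412 — 12 in total.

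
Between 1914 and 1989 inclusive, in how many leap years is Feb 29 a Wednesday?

3

Leap years in 1914–1989: 19 of them.
Feb 29 weekday advances by 5 (mod 7) from one leap year to the next four years later (or differs when a century non-leap intervenes).
Leap-day weekdays: 1916:Tue 1920:Sun 1924:Fri 1928:Wed✓ 1932:Mon 1936:Sat 1940:Thu 1944:Tue 1948:Sun 1952:Fri 1956:Wed✓ 1960:Mon 1964:Sat 1968:Thu 1972:Tue 1976:Sun 1980:Fri 1984:Wed✓ 1988:Mon
Wednesday: 1928, 1956, 1984 → 3.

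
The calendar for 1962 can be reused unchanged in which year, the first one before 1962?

1951

Two years share a calendar iff Jan 1 falls on the same weekday and both are leap or both are common. 1962: Jan 1 is Monday, common year.
1961: Jan 1 Sunday, common
1960: Jan 1 Friday, leap
1959: Jan 1 Thursday, common
1958: Jan 1 Wednesday, common
1957: Jan 1 Tuesday, common
1956: Jan 1 Sunday, leap
1955: Jan 1 Saturday, common
1954: Jan 1 Friday, common
1953: Jan 1 Thursday, common
1952: Jan 1 Tuesday, leap
1951: Jan 1 Monday, common
1951 matches on both conditions.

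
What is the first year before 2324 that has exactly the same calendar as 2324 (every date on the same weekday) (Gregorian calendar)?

Two years share a calendar iff Jan 1 falls on the same weekday and both are leap or both are common. 2324: Jan 1 is Tuesday, leap year.
2323: Jan 1 Monday, common
2322: Jan 1 Sunday, common
2321: Jan 1 Saturday, common
2320: Jan 1 Thursday, leap
2319: Jan 1 Wednesday, common
2318: Jan 1 Tuesday, common
2317: Jan 1 Monday, common
2316: Jan 1 Saturday, leap
2315: Jan 1 Friday, common
2314: Jan 1 Thursday, common
2313: Jan 1 Wednesday, common
2312: Jan 1 Monday, leap
2311: Jan 1 Sunday, common
2310: Jan 1 Saturday, common
2309: Jan 1 Friday, common
2308: Jan 1 Wednesday, leap
2307: Jan 1 Tuesday, common
2306: Jan 1 Monday, common
2305: Jan 1 Sunday, common
2304: Jan 1 Friday, leap
2303: Jan 1 Thursday, common
2302: Jan 1 Wednesday, common
2301: Jan 1 Tuesday, common
2300: Jan 1 Monday, common
2299: Jan 1 Sunday, common
2298: Jan 1 Saturday, common
2297: Jan 1 Friday, common
2296: Jan 1 Wednesday, leap
2295: Jan 1 Tuesday, common
2294: Jan 1 Monday, common
2293: Jan 1 Sunday, common
2292: Jan 1 Friday, leap
2291: Jan 1 Thursday, common
2290: Jan 1 Wednesday, common
2289: Jan 1 Tuesday, common
2288: Jan 1 Sunday, leap
2287: Jan 1 Saturday, common
2286: Jan 1 Friday, common
2285: Jan 1 Thursday, common
2284: Jan 1 Tuesday, leap
2284 matches on both conditions.

2284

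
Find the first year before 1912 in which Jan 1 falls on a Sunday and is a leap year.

1888

Jan 1 advances by 2 weekdays after a leap year and by 1 after a common year.
1912: Jan 1 is Monday (leap).
1911: Sunday
1910: Saturday
1909: Friday
1908: Wednesday (leap)
1907: Tuesday
1906: Monday
1905: Sunday
1904: Friday (leap)
1903: Thursday
1902: Wednesday
1901: Tuesday
1900: Monday
1899: Sunday
1898: Saturday
1897: Friday
1896: Wednesday (leap)
1895: Tuesday
1894: Monday
1893: Sunday
1892: Friday (leap)
1891: Thursday
1890: Wednesday
1889: Tuesday
1888: Sunday (leap)
1888 begins on a Sunday and is a leap year.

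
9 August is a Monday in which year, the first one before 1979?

From one year to the next, a fixed date's weekday advances by 1, or by 2 when a Feb 29 lies between the two dates.
1979: August 9 is Thursday.
1978: Wednesday (−1)
1977: Tuesday (−1)
1976: Monday (−1)
9 August falls on a Monday in 1976.

1976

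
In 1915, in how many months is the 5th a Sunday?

2

Check the 5th of each month of 1915: Jan 5: Tue, Feb 5: Fri, Mar 5: Fri, Apr 5: Mon, May 5: Wed, Jun 5: Sat, Jul 5: Mon, Aug 5: Thu, Sep 5: Sun, Oct 5: Tue, Nov 5: Fri, Dec 5: Sun.
Sunday occurs in September, December — 2 months.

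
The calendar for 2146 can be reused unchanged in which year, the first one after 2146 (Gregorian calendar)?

Two years share a calendar iff Jan 1 falls on the same weekday and both are leap or both are common. 2146: Jan 1 is Saturday, common year.
2147: Jan 1 Sunday, common
2148: Jan 1 Monday, leap
2149: Jan 1 Wednesday, common
2150: Jan 1 Thursday, common
2151: Jan 1 Friday, common
2152: Jan 1 Saturday, leap
2153: Jan 1 Monday, common
2154: Jan 1 Tuesday, common
2155: Jan 1 Wednesday, common
2156: Jan 1 Thursday, leap
2157: Jan 1 Saturday, common
2157 matches on both conditions.

2157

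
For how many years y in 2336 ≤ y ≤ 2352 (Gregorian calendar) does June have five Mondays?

5

June has 30 days; it has five Mondays when Monday falls among the first (month-length − 28) days — i.e. when June 1 is one of Monday/Sunday.
June 1 by year: 2336:Mon✓ 2337:Tue 2338:Wed 2339:Thu 2340:Sat 2341:Sun✓ 2342:Mon✓ 2343:Tue 2344:Thu 2345:Fri 2346:Sat 2347:Sun✓ 2348:Tue 2349:Wed 2350:Thu 2351:Fri 2352:Sun✓
Years with five Mondays: 2336, 2341, 2342, 2347, 2352 → 5.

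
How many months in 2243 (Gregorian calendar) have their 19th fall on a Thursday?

Check the 19th of each month of 2243: Jan 19: Thu, Feb 19: Sun, Mar 19: Sun, Apr 19: Wed, May 19: Fri, Jun 19: Mon, Jul 19: Wed, Aug 19: Sat, Sep 19: Tue, Oct 19: Thu, Nov 19: Sun, Dec 19: Tue.
Thursday occurs in January, October — 2 months.

2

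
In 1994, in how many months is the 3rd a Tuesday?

1

Check the 3rd of each month of 1994: Jan 3: Mon, Feb 3: Thu, Mar 3: Thu, Apr 3: Sun, May 3: Tue, Jun 3: Fri, Jul 3: Sun, Aug 3: Wed, Sep 3: Sat, Oct 3: Mon, Nov 3: Thu, Dec 3: Sat.
Tuesday occurs in May — 1 month.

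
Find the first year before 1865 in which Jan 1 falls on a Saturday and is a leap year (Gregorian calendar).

1848

Jan 1 advances by 2 weekdays after a leap year and by 1 after a common year.
1865: Jan 1 is Sunday.
1864: Friday (leap)
1863: Thursday
1862: Wednesday
1861: Tuesday
1860: Sunday (leap)
1859: Saturday
1858: Friday
1857: Thursday
1856: Tuesday (leap)
1855: Monday
1854: Sunday
1853: Saturday
1852: Thursday (leap)
1851: Wednesday
1850: Tuesday
1849: Monday
1848: Saturday (leap)
1848 begins on a Saturday and is a leap year.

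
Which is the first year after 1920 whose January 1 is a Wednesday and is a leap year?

1936

Jan 1 advances by 2 weekdays after a leap year and by 1 after a common year.
1920: Jan 1 is Thursday (leap).
1921: Saturday
1922: Sunday
1923: Monday
1924: Tuesday (leap)
1925: Thursday
1926: Friday
1927: Saturday
1928: Sunday (leap)
1929: Tuesday
1930: Wednesday
1931: Thursday
1932: Friday (leap)
1933: Sunday
1934: Monday
1935: Tuesday
1936: Wednesday (leap)
1936 begins on a Wednesday and is a leap year.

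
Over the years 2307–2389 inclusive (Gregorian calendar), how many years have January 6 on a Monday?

12

Track January 6's weekday year by year (advancing +1, or +2 across a Feb 29):
  2307: Sun  2308: Mon (+1) ✓  2309: Wed (+2)  2310: Thu (+1)  2311: Fri (+1)
  2312: Sat (+1)  2313: Mon (+2) ✓  2314: Tue (+1)  2315: Wed (+1)  2316: Thu (+1)
  2317: Sat (+2)  2318: Sun (+1)  2319: Mon (+1) ✓  2320: Tue (+1)  … (55 more years) …
  2376: Tue (+1)  2377: Thu (+2)  2378: Fri (+1)  2379: Sat (+1)  2380: Sun (+1)
  2381: Tue (+2)  2382: Wed (+1)  2383: Thu (+1)  2384: Fri (+1)  2385: Sun (+2)
  2386: Mon (+1) ✓  2387: Tue (+1)  2388: Wed (+1)  2389: Fri (+2)
Monday years: 2308, 2313, 2319, 2330, 2336, 2341, 2347, 2358, 2364, 2369, 2375, 2386 — 12 in total.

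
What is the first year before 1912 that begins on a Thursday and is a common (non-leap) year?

Jan 1 advances by 2 weekdays after a leap year and by 1 after a common year.
1912: Jan 1 is Monday (leap).
1911: Sunday
1910: Saturday
1909: Friday
1908: Wednesday (leap)
1907: Tuesday
1906: Monday
1905: Sunday
1904: Friday (leap)
1903: Thursday
1903 begins on a Thursday and is a common year.

1903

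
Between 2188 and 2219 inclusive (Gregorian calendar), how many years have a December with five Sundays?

December has 31 days; it has five Sundays when Sunday falls among the first (month-length − 28) days — i.e. when December 1 is one of Sunday/Saturday/Friday.
December 1 by year: 2188:Mon 2189:Tue 2190:Wed 2191:Thu 2192:Sat✓ 2193:Sun✓ 2194:Mon 2195:Tue 2196:Thu 2197:Fri✓ 2198:Sat✓ 2199:Sun✓ 2200:Mon 2201:Tue 2202:Wed 2203:Thu 2204:Sat✓ 2205:Sun✓ 2206:Mon 2207:Tue 2208:Thu 2209:Fri✓ 2210:Sat✓ 2211:Sun✓ 2212:Tue 2213:Wed 2214:Thu 2215:Fri✓ 2216:Sun✓ 2217:Mon 2218:Tue 2219:Wed
Years with five Sundays: 2192, 2193, 2197, 2198, 2199, 2204, 2205, 2209, 2210, 2211, 2215, 2216 → 12.

12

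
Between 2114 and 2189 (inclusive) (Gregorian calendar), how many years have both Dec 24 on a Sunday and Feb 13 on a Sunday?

3

Check each year's weekday for Dec 24 and Feb 13:
  2114: Mon/Tue  2115: Tue/Wed  2116: Thu/Thu  2117: Fri/Sat  2118: Sat/Sun  2119: Sun/Mon  2120: Tue/Tue  2121: Wed/Thu  2122: Thu/Fri  2123: Fri/Sat  2124: Sun/Sun ✓  2125: Mon/Tue  2126: Tue/Wed  2127: Wed/Thu  …(48 more)…  2176: Tue/Tue  2177: Wed/Thu  2178: Thu/Fri  2179: Fri/Sat  2180: Sun/Sun ✓  2181: Mon/Tue  2182: Tue/Wed  2183: Wed/Thu  2184: Fri/Fri  2185: Sat/Sun  2186: Sun/Mon  2187: Mon/Tue  2188: Wed/Wed  2189: Thu/Fri
Both conditions hold in: 2124, 2152, 2180 — 3.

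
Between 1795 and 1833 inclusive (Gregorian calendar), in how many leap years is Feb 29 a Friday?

1

Leap years in 1795–1833: 9 of them.
Feb 29 weekday advances by 5 (mod 7) from one leap year to the next four years later (or differs when a century non-leap intervenes).
Leap-day weekdays: 1796:Mon 1804:Wed 1808:Mon 1812:Sat 1816:Thu 1820:Tue 1824:Sun 1828:Fri✓ 1832:Wed
Friday: 1828 → 1.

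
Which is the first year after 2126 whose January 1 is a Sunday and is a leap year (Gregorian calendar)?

2136

Jan 1 advances by 2 weekdays after a leap year and by 1 after a common year.
2126: Jan 1 is Tuesday.
2127: Wednesday
2128: Thursday (leap)
2129: Saturday
2130: Sunday
2131: Monday
2132: Tuesday (leap)
2133: Thursday
2134: Friday
2135: Saturday
2136: Sunday (leap)
2136 begins on a Sunday and is a leap year.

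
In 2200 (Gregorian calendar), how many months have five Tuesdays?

4

A month of length L has five Tuesdays iff its first Tuesday is on day ≤ L−28 (so day 1–3 in a 31-day month, 1–2 in a 30-day month, day 1 in a leap February).
Checking each month of 2200: Jan starts Wed (31d); Feb starts Sat (28d); Mar starts Sat (31d); Apr starts Tue (30d) ✓; May starts Thu (31d); Jun starts Sun (30d); Jul starts Tue (31d) ✓; Aug starts Fri (31d); Sep starts Mon (30d) ✓; Oct starts Wed (31d); Nov starts Sat (30d); Dec starts Mon (31d) ✓.
Five-Tuesday months: April, July, September, December → 4.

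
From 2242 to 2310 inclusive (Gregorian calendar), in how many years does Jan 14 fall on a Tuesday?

10

Track Jan 14's weekday year by year (advancing +1, or +2 across a Feb 29):
  2242: Fri  2243: Sat (+1)  2244: Sun (+1)  2245: Tue (+2) ✓  2246: Wed (+1)
  2247: Thu (+1)  2248: Fri (+1)  2249: Sun (+2)  2250: Mon (+1)  2251: Tue (+1) ✓
  2252: Wed (+1)  2253: Fri (+2)  2254: Sat (+1)  2255: Sun (+1)  … (41 more years) …
  2297: Thu (+2)  2298: Fri (+1)  2299: Sat (+1)  2300: Sun (+1)  2301: Mon (+1)
  2302: Tue (+1) ✓  2303: Wed (+1)  2304: Thu (+1)  2305: Sat (+2)  2306: Sun (+1)
  2307: Mon (+1)  2308: Tue (+1) ✓  2309: Thu (+2)  2310: Fri (+1)
Tuesday years: 2245, 2251, 2262, 2268, 2273, 2279, 2290, 2296, 2302, 2308 — 10 in total.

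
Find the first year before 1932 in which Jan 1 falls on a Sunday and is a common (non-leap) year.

1922

Jan 1 advances by 2 weekdays after a leap year and by 1 after a common year.
1932: Jan 1 is Friday (leap).
1931: Thursday
1930: Wednesday
1929: Tuesday
1928: Sunday (leap)
1927: Saturday
1926: Friday
1925: Thursday
1924: Tuesday (leap)
1923: Monday
1922: Sunday
1922 begins on a Sunday and is a common year.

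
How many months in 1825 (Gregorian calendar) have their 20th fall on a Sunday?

Check the 20th of each month of 1825: Jan 20: Thu, Feb 20: Sun, Mar 20: Sun, Apr 20: Wed, May 20: Fri, Jun 20: Mon, Jul 20: Wed, Aug 20: Sat, Sep 20: Tue, Oct 20: Thu, Nov 20: Sun, Dec 20: Tue.
Sunday occurs in February, March, November — 3 months.

3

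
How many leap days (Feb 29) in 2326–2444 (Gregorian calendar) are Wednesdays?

Leap years in 2326–2444: 30 of them.
Feb 29 weekday advances by 5 (mod 7) from one leap year to the next four years later (or differs when a century non-leap intervenes).
Leap-day weekdays: 2328:Wed✓ 2332:Mon 2336:Sat 2340:Thu 2344:Tue 2348:Sun 2352:Fri 2356:Wed✓ 2360:Mon 2364:Sat 2368:Thu 2372:Tue 2376:Sun …(4 more)… 2396:Thu 2400:Tue 2404:Sun 2408:Fri 2412:Wed✓ 2416:Mon 2420:Sat 2424:Thu 2428:Tue 2432:Sun 2436:Fri 2440:Wed✓ 2444:Mon
Wednesday: 2328, 2356, 2384, 2412, 2440 → 5.

5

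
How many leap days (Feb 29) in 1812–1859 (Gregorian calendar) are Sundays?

2

Leap years in 1812–1859: 12 of them.
Feb 29 weekday advances by 5 (mod 7) from one leap year to the next four years later (or differs when a century non-leap intervenes).
Leap-day weekdays: 1812:Sat 1816:Thu 1820:Tue 1824:Sun✓ 1828:Fri 1832:Wed 1836:Mon 1840:Sat 1844:Thu 1848:Tue 1852:Sun✓ 1856:Fri
Sunday: 1824, 1852 → 2.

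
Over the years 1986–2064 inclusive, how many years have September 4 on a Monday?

Track September 4's weekday year by year (advancing +1, or +2 across a Feb 29):
  1986: Thu  1987: Fri (+1)  1988: Sun (+2)  1989: Mon (+1) ✓  1990: Tue (+1)
  1991: Wed (+1)  1992: Fri (+2)  1993: Sat (+1)  1994: Sun (+1)  1995: Mon (+1) ✓
  1996: Wed (+2)  1997: Thu (+1)  1998: Fri (+1)  1999: Sat (+1)  … (51 more years) …
  2051: Mon (+1) ✓  2052: Wed (+2)  2053: Thu (+1)  2054: Fri (+1)  2055: Sat (+1)
  2056: Mon (+2) ✓  2057: Tue (+1)  2058: Wed (+1)  2059: Thu (+1)  2060: Sat (+2)
  2061: Sun (+1)  2062: Mon (+1) ✓  2063: Tue (+1)  2064: Thu (+2)
Monday years: 1989, 1995, 2000, 2006, 2017, 2023, 2028, 2034, 2045, 2051, 2056, 2062 — 12 in total.

12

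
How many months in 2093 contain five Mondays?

4

A month of length L has five Mondays iff its first Monday is on day ≤ L−28 (so day 1–3 in a 31-day month, 1–2 in a 30-day month, day 1 in a leap February).
Checking each month of 2093: Jan starts Thu (31d); Feb starts Sun (28d); Mar starts Sun (31d) ✓; Apr starts Wed (30d); May starts Fri (31d); Jun starts Mon (30d) ✓; Jul starts Wed (31d); Aug starts Sat (31d) ✓; Sep starts Tue (30d); Oct starts Thu (31d); Nov starts Sun (30d) ✓; Dec starts Tue (31d).
Five-Monday months: March, June, August, November → 4.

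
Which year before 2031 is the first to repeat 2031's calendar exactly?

Two years share a calendar iff Jan 1 falls on the same weekday and both are leap or both are common. 2031: Jan 1 is Wednesday, common year.
2030: Jan 1 Tuesday, common
2029: Jan 1 Monday, common
2028: Jan 1 Saturday, leap
2027: Jan 1 Friday, common
2026: Jan 1 Thursday, common
2025: Jan 1 Wednesday, common
2025 matches on both conditions.

2025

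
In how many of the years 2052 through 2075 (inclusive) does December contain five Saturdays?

10

December has 31 days; it has five Saturdays when Saturday falls among the first (month-length − 28) days — i.e. when December 1 is one of Saturday/Friday/Thursday.
December 1 by year: 2052:Sun 2053:Mon 2054:Tue 2055:Wed 2056:Fri✓ 2057:Sat✓ 2058:Sun 2059:Mon 2060:Wed 2061:Thu✓ 2062:Fri✓ 2063:Sat✓ 2064:Mon 2065:Tue 2066:Wed 2067:Thu✓ 2068:Sat✓ 2069:Sun 2070:Mon 2071:Tue 2072:Thu✓ 2073:Fri✓ 2074:Sat✓ 2075:Sun
Years with five Saturdays: 2056, 2057, 2061, 2062, 2063, 2067, 2068, 2072, 2073, 2074 → 10.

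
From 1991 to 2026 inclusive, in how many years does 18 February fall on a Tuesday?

Track 18 February's weekday year by year (advancing +1, or +2 across a Feb 29):
  1991: Mon  1992: Tue (+1) ✓  1993: Thu (+2)  1994: Fri (+1)  1995: Sat (+1)
  1996: Sun (+1)  1997: Tue (+2) ✓  1998: Wed (+1)  1999: Thu (+1)  2000: Fri (+1)
  2001: Sun (+2)  2002: Mon (+1)  2003: Tue (+1) ✓  2004: Wed (+1)  … (8 more years) …
  2013: Mon (+2)  2014: Tue (+1) ✓  2015: Wed (+1)  2016: Thu (+1)  2017: Sat (+2)
  2018: Sun (+1)  2019: Mon (+1)  2020: Tue (+1) ✓  2021: Thu (+2)  2022: Fri (+1)
  2023: Sat (+1)  2024: Sun (+1)  2025: Tue (+2) ✓  2026: Wed (+1)
Tuesday years: 1992, 1997, 2003, 2014, 2020, 2025 — 6 in total.

6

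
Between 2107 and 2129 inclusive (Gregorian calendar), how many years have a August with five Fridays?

10

August has 31 days; it has five Fridays when Friday falls among the first (month-length − 28) days — i.e. when August 1 is one of Friday/Thursday/Wednesday.
August 1 by year: 2107:Mon 2108:Wed✓ 2109:Thu✓ 2110:Fri✓ 2111:Sat 2112:Mon 2113:Tue 2114:Wed✓ 2115:Thu✓ 2116:Sat 2117:Sun 2118:Mon 2119:Tue 2120:Thu✓ 2121:Fri✓ 2122:Sat 2123:Sun 2124:Tue 2125:Wed✓ 2126:Thu✓ 2127:Fri✓ 2128:Sun 2129:Mon
Years with five Fridays: 2108, 2109, 2110, 2114, 2115, 2120, 2121, 2125, 2126, 2127 → 10.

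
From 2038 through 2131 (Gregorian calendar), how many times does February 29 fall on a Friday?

Leap years in 2038–2131: 22 of them.
Feb 29 weekday advances by 5 (mod 7) from one leap year to the next four years later (or differs when a century non-leap intervenes).
Leap-day weekdays: 2040:Wed 2044:Mon 2048:Sat 2052:Thu 2056:Tue 2060:Sun 2064:Fri✓ 2068:Wed 2072:Mon 2076:Sat 2080:Thu 2084:Tue 2088:Sun 2092:Fri✓ 2096:Wed 2104:Fri✓ 2108:Wed 2112:Mon 2116:Sat 2120:Thu 2124:Tue 2128:Sun
Friday: 2064, 2092, 2104 → 3.

3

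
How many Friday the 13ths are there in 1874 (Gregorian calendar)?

Check the 13th of each month of 1874: Jan 13: Tue, Feb 13: Fri, Mar 13: Fri, Apr 13: Mon, May 13: Wed, Jun 13: Sat, Jul 13: Mon, Aug 13: Thu, Sep 13: Sun, Oct 13: Tue, Nov 13: Fri, Dec 13: Sun.
Friday occurs in February, March, November — 3 months.

3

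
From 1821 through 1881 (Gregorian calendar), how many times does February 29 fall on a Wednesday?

2

Leap years in 1821–1881: 15 of them.
Feb 29 weekday advances by 5 (mod 7) from one leap year to the next four years later (or differs when a century non-leap intervenes).
Leap-day weekdays: 1824:Sun 1828:Fri 1832:Wed✓ 1836:Mon 1840:Sat 1844:Thu 1848:Tue 1852:Sun 1856:Fri 1860:Wed✓ 1864:Mon 1868:Sat 1872:Thu 1876:Tue 1880:Sun
Wednesday: 1832, 1860 → 2.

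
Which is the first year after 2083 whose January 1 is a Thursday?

2088

Jan 1 advances by 2 weekdays after a leap year and by 1 after a common year.
2083: Jan 1 is Friday.
2084: Saturday (leap)
2085: Monday
2086: Tuesday
2087: Wednesday
2088: Thursday (leap)
2088 begins on a Thursday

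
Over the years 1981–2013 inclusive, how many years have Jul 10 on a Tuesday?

Track Jul 10's weekday year by year (advancing +1, or +2 across a Feb 29):
  1981: Fri  1982: Sat (+1)  1983: Sun (+1)  1984: Tue (+2) ✓  1985: Wed (+1)
  1986: Thu (+1)  1987: Fri (+1)  1988: Sun (+2)  1989: Mon (+1)  1990: Tue (+1) ✓
  1991: Wed (+1)  1992: Fri (+2)  1993: Sat (+1)  1994: Sun (+1)  … (5 more years) …
  2000: Mon (+2)  2001: Tue (+1) ✓  2002: Wed (+1)  2003: Thu (+1)  2004: Sat (+2)
  2005: Sun (+1)  2006: Mon (+1)  2007: Tue (+1) ✓  2008: Thu (+2)  2009: Fri (+1)
  2010: Sat (+1)  2011: Sun (+1)  2012: Tue (+2) ✓  2013: Wed (+1)
Tuesday years: 1984, 1990, 2001, 2007, 2012 — 5 in total.

5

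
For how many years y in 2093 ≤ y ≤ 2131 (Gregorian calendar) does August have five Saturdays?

August has 31 days; it has five Saturdays when Saturday falls among the first (month-length − 28) days — i.e. when August 1 is one of Saturday/Friday/Thursday.
August 1 by year: 2093:Sat✓ 2094:Sun 2095:Mon 2096:Wed 2097:Thu✓ 2098:Fri✓ 2099:Sat✓ 2100:Sun 2101:Mon 2102:Tue 2103:Wed 2104:Fri✓ 2105:Sat✓ 2106:Sun 2107:Mon …(9 more)… 2117:Sun 2118:Mon 2119:Tue 2120:Thu✓ 2121:Fri✓ 2122:Sat✓ 2123:Sun 2124:Tue 2125:Wed 2126:Thu✓ 2127:Fri✓ 2128:Sun 2129:Mon 2130:Tue 2131:Wed
Years with five Saturdays: 2093, 2097, 2098, 2099, 2104, 2105, 2109, 2110, 2111, 2115, 2116, 2120, 2121, 2122, 2126, 2127 → 16.

16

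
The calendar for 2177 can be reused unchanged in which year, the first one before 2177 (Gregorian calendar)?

2166

Two years share a calendar iff Jan 1 falls on the same weekday and both are leap or both are common. 2177: Jan 1 is Wednesday, common year.
2176: Jan 1 Monday, leap
2175: Jan 1 Sunday, common
2174: Jan 1 Saturday, common
2173: Jan 1 Friday, common
2172: Jan 1 Wednesday, leap
2171: Jan 1 Tuesday, common
2170: Jan 1 Monday, common
2169: Jan 1 Sunday, common
2168: Jan 1 Friday, leap
2167: Jan 1 Thursday, common
2166: Jan 1 Wednesday, common
2166 matches on both conditions.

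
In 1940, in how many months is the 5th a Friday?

3

Check the 5th of each month of 1940: Jan 5: Fri, Feb 5: Mon, Mar 5: Tue, Apr 5: Fri, May 5: Sun, Jun 5: Wed, Jul 5: Fri, Aug 5: Mon, Sep 5: Thu, Oct 5: Sat, Nov 5: Tue, Dec 5: Thu.
Friday occurs in January, April, July — 3 months.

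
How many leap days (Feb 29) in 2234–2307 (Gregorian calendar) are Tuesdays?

2

Leap years in 2234–2307: 17 of them.
Feb 29 weekday advances by 5 (mod 7) from one leap year to the next four years later (or differs when a century non-leap intervenes).
Leap-day weekdays: 2236:Mon 2240:Sat 2244:Thu 2248:Tue✓ 2252:Sun 2256:Fri 2260:Wed 2264:Mon 2268:Sat 2272:Thu 2276:Tue✓ 2280:Sun 2284:Fri 2288:Wed 2292:Mon 2296:Sat 2304:Mon
Tuesday: 2248, 2276 → 2.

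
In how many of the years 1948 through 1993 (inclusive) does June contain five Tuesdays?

14

June has 30 days; it has five Tuesdays when Tuesday falls among the first (month-length − 28) days — i.e. when June 1 is one of Tuesday/Monday.
June 1 by year: 1948:Tue✓ 1949:Wed 1950:Thu 1951:Fri 1952:Sun 1953:Mon✓ 1954:Tue✓ 1955:Wed 1956:Fri 1957:Sat 1958:Sun 1959:Mon✓ 1960:Wed 1961:Thu 1962:Fri …(16 more)… 1979:Fri 1980:Sun 1981:Mon✓ 1982:Tue✓ 1983:Wed 1984:Fri 1985:Sat 1986:Sun 1987:Mon✓ 1988:Wed 1989:Thu 1990:Fri 1991:Sat 1992:Mon✓ 1993:Tue✓
Years with five Tuesdays: 1948, 1953, 1954, 1959, 1964, 1965, 1970, 1971, 1976, 1981, 1982, 1987, 1992, 1993 → 14.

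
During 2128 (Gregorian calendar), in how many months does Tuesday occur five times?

4

A month of length L has five Tuesdays iff its first Tuesday is on day ≤ L−28 (so day 1–3 in a 31-day month, 1–2 in a 30-day month, day 1 in a leap February).
Checking each month of 2128: Jan starts Thu (31d); Feb starts Sun (29d); Mar starts Mon (31d) ✓; Apr starts Thu (30d); May starts Sat (31d); Jun starts Tue (30d) ✓; Jul starts Thu (31d); Aug starts Sun (31d) ✓; Sep starts Wed (30d); Oct starts Fri (31d); Nov starts Mon (30d) ✓; Dec starts Wed (31d).
Five-Tuesday months: March, June, August, November → 4.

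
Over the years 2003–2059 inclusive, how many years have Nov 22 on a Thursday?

8

Track Nov 22's weekday year by year (advancing +1, or +2 across a Feb 29):
  2003: Sat  2004: Mon (+2)  2005: Tue (+1)  2006: Wed (+1)  2007: Thu (+1) ✓
  2008: Sat (+2)  2009: Sun (+1)  2010: Mon (+1)  2011: Tue (+1)  2012: Thu (+2) ✓
  2013: Fri (+1)  2014: Sat (+1)  2015: Sun (+1)  2016: Tue (+2)  … (29 more years) …
  2046: Thu (+1) ✓  2047: Fri (+1)  2048: Sun (+2)  2049: Mon (+1)  2050: Tue (+1)
  2051: Wed (+1)  2052: Fri (+2)  2053: Sat (+1)  2054: Sun (+1)  2055: Mon (+1)
  2056: Wed (+2)  2057: Thu (+1) ✓  2058: Fri (+1)  2059: Sat (+1)
Thursday years: 2007, 2012, 2018, 2029, 2035, 2040, 2046, 2057 — 8 in total.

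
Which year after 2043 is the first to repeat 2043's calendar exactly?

Two years share a calendar iff Jan 1 falls on the same weekday and both are leap or both are common. 2043: Jan 1 is Thursday, common year.
2044: Jan 1 Friday, leap
2045: Jan 1 Sunday, common
2046: Jan 1 Monday, common
2047: Jan 1 Tuesday, common
2048: Jan 1 Wednesday, leap
2049: Jan 1 Friday, common
2050: Jan 1 Saturday, common
2051: Jan 1 Sunday, common
2052: Jan 1 Monday, leap
2053: Jan 1 Wednesday, common
2054: Jan 1 Thursday, common
2054 matches on both conditions.

2054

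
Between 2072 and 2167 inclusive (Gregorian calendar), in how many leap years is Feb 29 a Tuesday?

3

Leap years in 2072–2167: 23 of them.
Feb 29 weekday advances by 5 (mod 7) from one leap year to the next four years later (or differs when a century non-leap intervenes).
Leap-day weekdays: 2072:Mon 2076:Sat 2080:Thu 2084:Tue✓ 2088:Sun 2092:Fri 2096:Wed 2104:Fri 2108:Wed 2112:Mon 2116:Sat 2120:Thu 2124:Tue✓ 2128:Sun 2132:Fri 2136:Wed 2140:Mon 2144:Sat 2148:Thu 2152:Tue✓ 2156:Sun 2160:Fri 2164:Wed
Tuesday: 2084, 2124, 2152 → 3.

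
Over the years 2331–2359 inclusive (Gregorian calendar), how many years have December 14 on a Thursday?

4

Track December 14's weekday year by year (advancing +1, or +2 across a Feb 29):
  2331: Mon  2332: Wed (+2)  2333: Thu (+1) ✓  2334: Fri (+1)  2335: Sat (+1)
  2336: Mon (+2)  2337: Tue (+1)  2338: Wed (+1)  2339: Thu (+1) ✓  2340: Sat (+2)
  2341: Sun (+1)  2342: Mon (+1)  2343: Tue (+1)  2344: Thu (+2) ✓  2345: Fri (+1)
  2346: Sat (+1)  2347: Sun (+1)  2348: Tue (+2)  2349: Wed (+1)  2350: Thu (+1) ✓
  2351: Fri (+1)  2352: Sun (+2)  2353: Mon (+1)  2354: Tue (+1)  2355: Wed (+1)
  2356: Fri (+2)  2357: Sat (+1)  2358: Sun (+1)  2359: Mon (+1)
Thursday years: 2333, 2339, 2344, 2350 — 4 in total.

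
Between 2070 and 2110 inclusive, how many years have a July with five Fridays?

July has 31 days; it has five Fridays when Friday falls among the first (month-length − 28) days — i.e. when July 1 is one of Friday/Thursday/Wednesday.
July 1 by year: 2070:Tue 2071:Wed✓ 2072:Fri✓ 2073:Sat 2074:Sun 2075:Mon 2076:Wed✓ 2077:Thu✓ 2078:Fri✓ 2079:Sat 2080:Mon 2081:Tue 2082:Wed✓ 2083:Thu✓ 2084:Sat …(11 more)… 2096:Sun 2097:Mon 2098:Tue 2099:Wed✓ 2100:Thu✓ 2101:Fri✓ 2102:Sat 2103:Sun 2104:Tue 2105:Wed✓ 2106:Thu✓ 2107:Fri✓ 2108:Sun 2109:Mon 2110:Tue
Years with five Fridays: 2071, 2072, 2076, 2077, 2078, 2082, 2083, 2088, 2089, 2093, 2094, 2095, 2099, 2100, 2101, 2105, 2106, 2107 → 18.

18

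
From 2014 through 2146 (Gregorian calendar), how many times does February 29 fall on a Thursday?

Leap years in 2014–2146: 32 of them.
Feb 29 weekday advances by 5 (mod 7) from one leap year to the next four years later (or differs when a century non-leap intervenes).
Leap-day weekdays: 2016:Mon 2020:Sat 2024:Thu✓ 2028:Tue 2032:Sun 2036:Fri 2040:Wed 2044:Mon 2048:Sat 2052:Thu✓ 2056:Tue 2060:Sun 2064:Fri …(6 more)… 2092:Fri 2096:Wed 2104:Fri 2108:Wed 2112:Mon 2116:Sat 2120:Thu✓ 2124:Tue 2128:Sun 2132:Fri 2136:Wed 2140:Mon 2144:Sat
Thursday: 2024, 2052, 2080, 2120 → 4.

4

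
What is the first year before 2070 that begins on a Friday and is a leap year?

Jan 1 advances by 2 weekdays after a leap year and by 1 after a common year.
2070: Jan 1 is Wednesday.
2069: Tuesday
2068: Sunday (leap)
2067: Saturday
2066: Friday
2065: Thursday
2064: Tuesday (leap)
2063: Monday
2062: Sunday
2061: Saturday
2060: Thursday (leap)
2059: Wednesday
2058: Tuesday
2057: Monday
2056: Saturday (leap)
2055: Friday
2054: Thursday
2053: Wednesday
2052: Monday (leap)
2051: Sunday
2050: Saturday
2049: Friday
2048: Wednesday (leap)
2047: Tuesday
2046: Monday
2045: Sunday
2044: Friday (leap)
2044 begins on a Friday and is a leap year.

2044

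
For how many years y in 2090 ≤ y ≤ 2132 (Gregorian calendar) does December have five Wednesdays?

December has 31 days; it has five Wednesdays when Wednesday falls among the first (month-length − 28) days — i.e. when December 1 is one of Wednesday/Tuesday/Monday.
December 1 by year: 2090:Fri 2091:Sat 2092:Mon✓ 2093:Tue✓ 2094:Wed✓ 2095:Thu 2096:Sat 2097:Sun 2098:Mon✓ 2099:Tue✓ 2100:Wed✓ 2101:Thu 2102:Fri 2103:Sat 2104:Mon✓ …(13 more)… 2118:Thu 2119:Fri 2120:Sun 2121:Mon✓ 2122:Tue✓ 2123:Wed✓ 2124:Fri 2125:Sat 2126:Sun 2127:Mon✓ 2128:Wed✓ 2129:Thu 2130:Fri 2131:Sat 2132:Mon✓
Years with five Wednesdays: 2092, 2093, 2094, 2098, 2099, 2100, 2104, 2105, 2106, 2110, 2111, 2116, 2117, 2121, 2122, 2123, 2127, 2128, 2132 → 19.

19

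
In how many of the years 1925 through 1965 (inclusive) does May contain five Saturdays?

May has 31 days; it has five Saturdays when Saturday falls among the first (month-length − 28) days — i.e. when May 1 is one of Saturday/Friday/Thursday.
May 1 by year: 1925:Fri✓ 1926:Sat✓ 1927:Sun 1928:Tue 1929:Wed 1930:Thu✓ 1931:Fri✓ 1932:Sun 1933:Mon 1934:Tue 1935:Wed 1936:Fri✓ 1937:Sat✓ 1938:Sun 1939:Mon …(11 more)… 1951:Tue 1952:Thu✓ 1953:Fri✓ 1954:Sat✓ 1955:Sun 1956:Tue 1957:Wed 1958:Thu✓ 1959:Fri✓ 1960:Sun 1961:Mon 1962:Tue 1963:Wed 1964:Fri✓ 1965:Sat✓
Years with five Saturdays: 1925, 1926, 1930, 1931, 1936, 1937, 1941, 1942, 1943, 1947, 1948, 1952, 1953, 1954, 1958, 1959, 1964, 1965 → 18.

18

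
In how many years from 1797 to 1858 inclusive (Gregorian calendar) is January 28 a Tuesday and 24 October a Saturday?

2

Check each year's weekday for January 28 and 24 October:
  1797: Sat/Tue  1798: Sun/Wed  1799: Mon/Thu  1800: Tue/Fri  1801: Wed/Sat  1802: Thu/Sun  1803: Fri/Mon  1804: Sat/Wed  1805: Mon/Thu  1806: Tue/Fri  1807: Wed/Sat  1808: Thu/Mon  1809: Sat/Tue  1810: Sun/Wed  …(34 more)…  1845: Tue/Fri  1846: Wed/Sat  1847: Thu/Sun  1848: Fri/Tue  1849: Sun/Wed  1850: Mon/Thu  1851: Tue/Fri  1852: Wed/Sun  1853: Fri/Mon  1854: Sat/Tue  1855: Sun/Wed  1856: Mon/Fri  1857: Wed/Sat  1858: Thu/Sun
Both conditions hold in: 1812, 1840 — 2.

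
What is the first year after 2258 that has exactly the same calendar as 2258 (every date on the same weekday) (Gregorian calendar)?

2269

Two years share a calendar iff Jan 1 falls on the same weekday and both are leap or both are common. 2258: Jan 1 is Friday, common year.
2259: Jan 1 Saturday, common
2260: Jan 1 Sunday, leap
2261: Jan 1 Tuesday, common
2262: Jan 1 Wednesday, common
2263: Jan 1 Thursday, common
2264: Jan 1 Friday, leap
2265: Jan 1 Sunday, common
2266: Jan 1 Monday, common
2267: Jan 1 Tuesday, common
2268: Jan 1 Wednesday, leap
2269: Jan 1 Friday, common
2269 matches on both conditions.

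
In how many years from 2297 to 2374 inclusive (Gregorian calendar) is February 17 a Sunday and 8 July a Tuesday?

2

Check each year's weekday for February 17 and 8 July:
  2297: Wed/Thu  2298: Thu/Fri  2299: Fri/Sat  2300: Sat/Sun  2301: Sun/Mon  2302: Mon/Tue  2303: Tue/Wed  2304: Wed/Fri  2305: Fri/Sat  2306: Sat/Sun  2307: Sun/Mon  2308: Mon/Wed  2309: Wed/Thu  2310: Thu/Fri  …(50 more)…  2361: Fri/Sat  2362: Sat/Sun  2363: Sun/Mon  2364: Mon/Wed  2365: Wed/Thu  2366: Thu/Fri  2367: Fri/Sat  2368: Sat/Mon  2369: Mon/Tue  2370: Tue/Wed  2371: Wed/Thu  2372: Thu/Sat  2373: Sat/Sun  2374: Sun/Mon
Both conditions hold in: 2324, 2352 — 2.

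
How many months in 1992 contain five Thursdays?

A month of length L has five Thursdays iff its first Thursday is on day ≤ L−28 (so day 1–3 in a 31-day month, 1–2 in a 30-day month, day 1 in a leap February).
Checking each month of 1992: Jan starts Wed (31d) ✓; Feb starts Sat (29d); Mar starts Sun (31d); Apr starts Wed (30d) ✓; May starts Fri (31d); Jun starts Mon (30d); Jul starts Wed (31d) ✓; Aug starts Sat (31d); Sep starts Tue (30d); Oct starts Thu (31d) ✓; Nov starts Sun (30d); Dec starts Tue (31d) ✓.
Five-Thursday months: January, April, July, October, December → 5.

5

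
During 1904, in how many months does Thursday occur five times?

A month of length L has five Thursdays iff its first Thursday is on day ≤ L−28 (so day 1–3 in a 31-day month, 1–2 in a 30-day month, day 1 in a leap February).
Checking each month of 1904: Jan starts Fri (31d); Feb starts Mon (29d); Mar starts Tue (31d) ✓; Apr starts Fri (30d); May starts Sun (31d); Jun starts Wed (30d) ✓; Jul starts Fri (31d); Aug starts Mon (31d); Sep starts Thu (30d) ✓; Oct starts Sat (31d); Nov starts Tue (30d); Dec starts Thu (31d) ✓.
Five-Thursday months: March, June, September, December → 4.

4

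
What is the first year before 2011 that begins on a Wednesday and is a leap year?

1992

Jan 1 advances by 2 weekdays after a leap year and by 1 after a common year.
2011: Jan 1 is Saturday.
2010: Friday
2009: Thursday
2008: Tuesday (leap)
2007: Monday
2006: Sunday
2005: Saturday
2004: Thursday (leap)
2003: Wednesday
2002: Tuesday
2001: Monday
2000: Saturday (leap)
1999: Friday
1998: Thursday
1997: Wednesday
1996: Monday (leap)
1995: Sunday
1994: Saturday
1993: Friday
1992: Wednesday (leap)
1992 begins on a Wednesday and is a leap year.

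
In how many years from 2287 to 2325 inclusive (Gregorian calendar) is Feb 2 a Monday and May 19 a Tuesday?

Check each year's weekday for Feb 2 and May 19:
  2287: Wed/Thu  2288: Thu/Sat  2289: Sat/Sun  2290: Sun/Mon  2291: Mon/Tue ✓  2292: Tue/Thu  2293: Thu/Fri  2294: Fri/Sat  2295: Sat/Sun  2296: Sun/Tue  2297: Tue/Wed  2298: Wed/Thu  2299: Thu/Fri  2300: Fri/Sat  …(11 more)…  2312: Fri/Sun  2313: Sun/Mon  2314: Mon/Tue ✓  2315: Tue/Wed  2316: Wed/Fri  2317: Fri/Sat  2318: Sat/Sun  2319: Sun/Mon  2320: Mon/Wed  2321: Wed/Thu  2322: Thu/Fri  2323: Fri/Sat  2324: Sat/Mon  2325: Mon/Tue ✓
Both conditions hold in: 2291, 2303, 2314, 2325 — 4.

4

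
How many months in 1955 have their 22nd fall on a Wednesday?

1

Check the 22nd of each month of 1955: Jan 22: Sat, Feb 22: Tue, Mar 22: Tue, Apr 22: Fri, May 22: Sun, Jun 22: Wed, Jul 22: Fri, Aug 22: Mon, Sep 22: Thu, Oct 22: Sat, Nov 22: Tue, Dec 22: Thu.
Wednesday occurs in June — 1 month.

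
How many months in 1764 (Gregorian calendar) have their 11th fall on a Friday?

1

Check the 11th of each month of 1764: Jan 11: Wed, Feb 11: Sat, Mar 11: Sun, Apr 11: Wed, May 11: Fri, Jun 11: Mon, Jul 11: Wed, Aug 11: Sat, Sep 11: Tue, Oct 11: Thu, Nov 11: Sun, Dec 11: Tue.
Friday occurs in May — 1 month.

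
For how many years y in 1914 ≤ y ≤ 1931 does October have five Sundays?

7

October has 31 days; it has five Sundays when Sunday falls among the first (month-length − 28) days — i.e. when October 1 is one of Sunday/Saturday/Friday.
October 1 by year: 1914:Thu 1915:Fri✓ 1916:Sun✓ 1917:Mon 1918:Tue 1919:Wed 1920:Fri✓ 1921:Sat✓ 1922:Sun✓ 1923:Mon 1924:Wed 1925:Thu 1926:Fri✓ 1927:Sat✓ 1928:Mon 1929:Tue 1930:Wed 1931:Thu
Years with five Sundays: 1915, 1916, 1920, 1921, 1922, 1926, 1927 → 7.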